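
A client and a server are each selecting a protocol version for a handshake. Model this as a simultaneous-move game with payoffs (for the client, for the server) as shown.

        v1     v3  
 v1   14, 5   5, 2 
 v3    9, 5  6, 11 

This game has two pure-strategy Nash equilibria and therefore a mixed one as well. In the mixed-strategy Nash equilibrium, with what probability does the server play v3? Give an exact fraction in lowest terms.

5/6

The server's mix q on v1 must make the client indifferent between v1 and v3.
The client's payoff from v1: 14q + 5(1−q). From v3: 9q + 6(1−q).
Set equal: 5q = 1(1−q) → q = 1/6.
Probability on v3 is 1 − 1/6 = 5/6.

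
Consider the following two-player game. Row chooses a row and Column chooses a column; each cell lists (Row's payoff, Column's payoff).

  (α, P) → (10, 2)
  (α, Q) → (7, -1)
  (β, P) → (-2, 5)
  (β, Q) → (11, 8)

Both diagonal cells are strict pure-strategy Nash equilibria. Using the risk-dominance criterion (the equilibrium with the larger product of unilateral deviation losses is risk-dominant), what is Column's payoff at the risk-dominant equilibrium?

At (α, P): Row loses 10 − (-2) = 12 by deviating; Column loses 2 − (-1) = 3. Product = 12·3 = 36.
At (β, Q): Row loses 11 − 7 = 4 by deviating; Column loses 8 − 5 = 3. Product = 4·3 = 12.
36 > 12, so (α, P) is risk-dominant. Column's payoff there is 2.

2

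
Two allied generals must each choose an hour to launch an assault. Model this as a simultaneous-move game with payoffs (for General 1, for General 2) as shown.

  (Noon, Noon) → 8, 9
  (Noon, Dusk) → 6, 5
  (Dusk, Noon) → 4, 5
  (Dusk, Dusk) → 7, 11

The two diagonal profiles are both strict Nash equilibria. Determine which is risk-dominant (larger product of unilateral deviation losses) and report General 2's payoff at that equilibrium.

At both Noon: General 1 loses 8 − 4 = 4 by deviating; General 2 loses 9 − 5 = 4. Product = 4·4 = 16.
At both Dusk: General 1 loses 7 − 6 = 1 by deviating; General 2 loses 11 − 5 = 6. Product = 1·6 = 6.
16 > 6, so both Noon is risk-dominant. General 2's payoff there is 9.

9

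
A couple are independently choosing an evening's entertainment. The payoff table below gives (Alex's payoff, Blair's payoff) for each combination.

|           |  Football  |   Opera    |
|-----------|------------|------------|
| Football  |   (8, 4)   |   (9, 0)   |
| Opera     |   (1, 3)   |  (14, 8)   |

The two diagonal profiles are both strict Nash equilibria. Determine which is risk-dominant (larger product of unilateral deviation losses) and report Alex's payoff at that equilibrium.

At both Football: Alex loses 8 − 1 = 7 by deviating; Blair loses 4 − 0 = 4. Product = 7·4 = 28.
At both Opera: Alex loses 14 − 9 = 5 by deviating; Blair loses 8 − 3 = 5. Product = 5·5 = 25.
28 > 25, so both Football is risk-dominant. Alex's payoff there is 8.

8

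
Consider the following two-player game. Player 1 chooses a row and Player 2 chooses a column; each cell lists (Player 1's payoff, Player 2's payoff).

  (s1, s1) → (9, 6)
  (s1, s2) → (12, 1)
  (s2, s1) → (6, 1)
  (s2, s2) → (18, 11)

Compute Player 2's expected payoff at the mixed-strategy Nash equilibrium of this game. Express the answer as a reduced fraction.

Player 1 mixes with probability p on s1, chosen so Player 2 is indifferent: 6p + 1(1−p) = 1p + 11(1−p) gives p = 2/3.
Player 2's expected payoff is 6·2/3 + 1·1/3 = 13/3.

13/3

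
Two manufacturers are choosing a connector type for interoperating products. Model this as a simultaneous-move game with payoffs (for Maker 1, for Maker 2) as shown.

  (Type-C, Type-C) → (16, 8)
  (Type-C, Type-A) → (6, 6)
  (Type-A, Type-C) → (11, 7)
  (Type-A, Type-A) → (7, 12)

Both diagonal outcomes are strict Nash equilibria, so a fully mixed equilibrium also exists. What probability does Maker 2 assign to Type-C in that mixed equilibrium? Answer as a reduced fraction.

Maker 2's mix q on Type-C must make Maker 1 indifferent between Type-C and Type-A.
Maker 1's payoff from Type-C: 16q + 6(1−q). From Type-A: 11q + 7(1−q).
Set equal: 5q = 1(1−q) → q = 1/6.

1/6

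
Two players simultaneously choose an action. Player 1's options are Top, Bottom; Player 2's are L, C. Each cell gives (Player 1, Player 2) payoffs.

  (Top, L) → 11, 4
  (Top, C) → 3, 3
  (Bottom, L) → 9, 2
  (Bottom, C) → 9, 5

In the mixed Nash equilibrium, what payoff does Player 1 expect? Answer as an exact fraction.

9

Player 2 mixes with probability q on L, chosen so Player 1 is indifferent: 11q + 3(1−q) = 9q + 9(1−q) gives q = 3/4.
Player 1's expected payoff (from either row, since indifferent) is 11·3/4 + 3·1/4 = 9.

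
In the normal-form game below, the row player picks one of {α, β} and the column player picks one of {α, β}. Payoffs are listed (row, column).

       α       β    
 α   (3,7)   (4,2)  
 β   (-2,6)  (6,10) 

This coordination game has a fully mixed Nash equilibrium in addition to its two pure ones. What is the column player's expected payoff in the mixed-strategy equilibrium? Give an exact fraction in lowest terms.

The row player mixes with probability p on α, chosen so the column player is indifferent: 7p + 6(1−p) = 2p + 10(1−p) gives p = 4/9.
The column player's expected payoff is 7·4/9 + 6·5/9 = 58/9.

58/9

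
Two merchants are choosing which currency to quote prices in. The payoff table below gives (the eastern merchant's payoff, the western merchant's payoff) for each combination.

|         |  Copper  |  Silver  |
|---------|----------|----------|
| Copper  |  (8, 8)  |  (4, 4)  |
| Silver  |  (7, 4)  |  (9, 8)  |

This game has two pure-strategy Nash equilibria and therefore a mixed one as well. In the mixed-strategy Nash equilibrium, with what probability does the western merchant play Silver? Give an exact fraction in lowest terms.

1/6

The western merchant's mix q on Copper must make the eastern merchant indifferent between Copper and Silver.
The eastern merchant's payoff from Copper: 8q + 4(1−q). From Silver: 7q + 9(1−q).
Set equal: 1q = 5(1−q) → q = 5/6.
Probability on Silver is 1 − 5/6 = 1/6.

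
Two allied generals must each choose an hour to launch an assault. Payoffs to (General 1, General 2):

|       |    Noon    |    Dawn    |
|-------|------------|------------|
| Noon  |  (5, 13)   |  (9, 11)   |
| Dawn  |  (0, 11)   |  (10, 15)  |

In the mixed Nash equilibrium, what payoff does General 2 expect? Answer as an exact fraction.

37/3

General 1 mixes with probability p on Noon, chosen so General 2 is indifferent: 13p + 11(1−p) = 11p + 15(1−p) gives p = 2/3.
General 2's expected payoff is 13·2/3 + 11·1/3 = 37/3.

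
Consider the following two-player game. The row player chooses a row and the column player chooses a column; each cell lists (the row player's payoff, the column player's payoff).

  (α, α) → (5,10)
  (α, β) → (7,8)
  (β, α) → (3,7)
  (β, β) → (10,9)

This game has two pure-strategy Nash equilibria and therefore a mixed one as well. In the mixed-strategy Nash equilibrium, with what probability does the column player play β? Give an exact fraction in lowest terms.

2/5

The column player's mix q on α must make the row player indifferent between α and β.
The row player's payoff from α: 5q + 7(1−q). From β: 3q + 10(1−q).
Set equal: 2q = 3(1−q) → q = 3/5.
Probability on β is 1 − 3/5 = 2/5.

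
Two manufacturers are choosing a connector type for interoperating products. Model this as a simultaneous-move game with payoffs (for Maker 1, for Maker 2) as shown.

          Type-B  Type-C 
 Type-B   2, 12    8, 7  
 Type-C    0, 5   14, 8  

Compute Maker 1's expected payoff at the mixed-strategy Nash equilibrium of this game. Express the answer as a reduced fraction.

Maker 2 mixes with probability q on Type-B, chosen so Maker 1 is indifferent: 2q + 8(1−q) = 0q + 14(1−q) gives q = 3/4.
Maker 1's expected payoff (from either row, since indifferent) is 2·3/4 + 8·1/4 = 7/2.

7/2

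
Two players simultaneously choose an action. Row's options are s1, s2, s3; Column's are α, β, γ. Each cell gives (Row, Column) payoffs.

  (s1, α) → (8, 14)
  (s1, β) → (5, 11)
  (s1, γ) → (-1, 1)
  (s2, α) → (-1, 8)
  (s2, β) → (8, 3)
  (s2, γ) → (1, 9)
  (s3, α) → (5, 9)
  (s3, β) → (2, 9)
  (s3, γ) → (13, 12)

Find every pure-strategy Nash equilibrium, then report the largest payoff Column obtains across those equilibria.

14

(s1, α) is a pure NE (Row: 8 ≥ 5; Column: 14 ≥ 11). Column gets 14.
(s3, γ) is a pure NE (Row: 13 ≥ 1; Column: 12 ≥ 9). Column gets 12.
Every other cell has a profitable deviation for at least one player. Highest of {14, 12} is 14.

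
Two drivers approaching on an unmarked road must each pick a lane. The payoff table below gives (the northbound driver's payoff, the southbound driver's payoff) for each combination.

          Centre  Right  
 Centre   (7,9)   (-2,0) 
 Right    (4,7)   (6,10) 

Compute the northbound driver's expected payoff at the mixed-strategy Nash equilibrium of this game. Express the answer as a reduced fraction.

50/11

The southbound driver mixes with probability q on Centre, chosen so the northbound driver is indifferent: 7q + (-2)(1−q) = 4q + 6(1−q) gives q = 8/11.
The northbound driver's expected payoff (from either row, since indifferent) is 7·8/11 + (-2)·3/11 = 50/11.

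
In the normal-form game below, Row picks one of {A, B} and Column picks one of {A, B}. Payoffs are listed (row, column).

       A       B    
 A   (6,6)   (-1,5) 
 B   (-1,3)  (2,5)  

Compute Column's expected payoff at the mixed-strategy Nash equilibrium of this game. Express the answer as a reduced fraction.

5

Row mixes with probability p on A, chosen so Column is indifferent: 6p + 3(1−p) = 5p + 5(1−p) gives p = 2/3.
Column's expected payoff is 6·2/3 + 3·1/3 = 5.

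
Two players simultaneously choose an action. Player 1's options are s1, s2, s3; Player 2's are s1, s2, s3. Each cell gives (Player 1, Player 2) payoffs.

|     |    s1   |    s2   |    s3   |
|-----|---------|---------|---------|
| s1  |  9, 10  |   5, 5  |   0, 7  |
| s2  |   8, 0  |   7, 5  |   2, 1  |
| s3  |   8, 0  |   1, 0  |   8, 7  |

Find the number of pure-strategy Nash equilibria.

Both s1: Player 1 gets 9 (best alternative 8); Player 2 gets 10 (best alternative 7). Neither deviates — NE.
Both s2: Player 1 gets 7 (best alternative 5); Player 2 gets 5 (best alternative 1). Neither deviates — NE.
Both s3: Player 1 gets 8 (best alternative 2); Player 2 gets 7 (best alternative 0). Neither deviates — NE.
(s2, s1) is not a NE: Player 1 would switch to s1 (9 > 8).
No other cell survives both best-response checks, so there are 3 pure NE.

3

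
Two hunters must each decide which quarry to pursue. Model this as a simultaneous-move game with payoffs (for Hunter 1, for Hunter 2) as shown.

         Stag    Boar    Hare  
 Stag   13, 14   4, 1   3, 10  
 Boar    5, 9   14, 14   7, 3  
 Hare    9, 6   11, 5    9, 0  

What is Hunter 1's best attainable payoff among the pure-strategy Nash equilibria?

Both Stag is a pure NE (Hunter 1: 13 ≥ 9; Hunter 2: 14 ≥ 10). Hunter 1 gets 13.
Both Boar is a pure NE (Hunter 1: 14 ≥ 11; Hunter 2: 14 ≥ 9). Hunter 1 gets 14.
Every other cell has a profitable deviation for at least one player. Highest of {13, 14} is 14.

14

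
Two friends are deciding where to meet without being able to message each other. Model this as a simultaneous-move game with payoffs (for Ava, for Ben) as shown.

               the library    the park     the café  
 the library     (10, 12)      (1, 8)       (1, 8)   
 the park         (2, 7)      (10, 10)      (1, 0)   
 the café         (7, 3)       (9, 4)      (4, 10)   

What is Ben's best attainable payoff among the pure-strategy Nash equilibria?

12

Both the library is a pure NE (Ava: 10 ≥ 7; Ben: 12 ≥ 8). Ben gets 12.
Both the park is a pure NE (Ava: 10 ≥ 9; Ben: 10 ≥ 7). Ben gets 10.
Both the café is a pure NE (Ava: 4 ≥ 1; Ben: 10 ≥ 4). Ben gets 10.
Every other cell has a profitable deviation for at least one player. Highest of {12, 10, 10} is 12.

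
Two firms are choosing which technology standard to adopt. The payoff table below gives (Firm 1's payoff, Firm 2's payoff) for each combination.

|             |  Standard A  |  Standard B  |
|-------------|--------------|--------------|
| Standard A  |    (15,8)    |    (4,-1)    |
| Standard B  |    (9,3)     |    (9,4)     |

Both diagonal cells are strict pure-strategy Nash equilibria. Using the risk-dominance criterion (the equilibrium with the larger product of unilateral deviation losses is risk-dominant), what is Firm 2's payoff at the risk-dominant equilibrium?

At both Standard A: Firm 1 loses 15 − 9 = 6 by deviating; Firm 2 loses 8 − (-1) = 9. Product = 6·9 = 54.
At both Standard B: Firm 1 loses 9 − 4 = 5 by deviating; Firm 2 loses 4 − 3 = 1. Product = 5·1 = 5.
54 > 5, so both Standard A is risk-dominant. Firm 2's payoff there is 8.

8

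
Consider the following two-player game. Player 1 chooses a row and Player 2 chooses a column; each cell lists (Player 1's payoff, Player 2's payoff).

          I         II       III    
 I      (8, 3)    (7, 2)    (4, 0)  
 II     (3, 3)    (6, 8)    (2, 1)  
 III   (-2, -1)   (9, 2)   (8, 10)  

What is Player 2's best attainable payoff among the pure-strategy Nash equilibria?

Both I is a pure NE (Player 1: 8 ≥ 3; Player 2: 3 ≥ 2). Player 2 gets 3.
Both III is a pure NE (Player 1: 8 ≥ 4; Player 2: 10 ≥ 2). Player 2 gets 10.
Every other cell has a profitable deviation for at least one player. Highest of {3, 10} is 10.

10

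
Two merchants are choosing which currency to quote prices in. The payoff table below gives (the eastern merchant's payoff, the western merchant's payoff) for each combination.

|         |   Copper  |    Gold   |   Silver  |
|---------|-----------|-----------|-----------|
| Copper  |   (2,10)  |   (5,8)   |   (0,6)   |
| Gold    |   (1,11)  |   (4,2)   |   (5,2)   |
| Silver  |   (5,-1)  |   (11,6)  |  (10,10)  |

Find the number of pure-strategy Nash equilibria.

1

Both Silver: the eastern merchant gets 10 (best alternative 5); the western merchant gets 10 (best alternative 6). Neither deviates — NE.
Both Copper is not a NE: the eastern merchant would switch to Silver (5 > 2).
No other cell survives both best-response checks, so there is 1 pure NE.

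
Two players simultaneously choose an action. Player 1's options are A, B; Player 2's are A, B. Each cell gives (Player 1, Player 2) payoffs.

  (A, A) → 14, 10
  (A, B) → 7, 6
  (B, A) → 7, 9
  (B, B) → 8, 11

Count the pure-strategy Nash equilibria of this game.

Both A: Player 1 gets 14 (best alternative 7); Player 2 gets 10 (best alternative 6). Neither deviates — NE.
Both B: Player 1 gets 8 (best alternative 7); Player 2 gets 11 (best alternative 9). Neither deviates — NE.
(B, A) is not a NE: Player 1 would switch to A (14 > 7).
No other cell survives both best-response checks, so there are 2 pure NE.

2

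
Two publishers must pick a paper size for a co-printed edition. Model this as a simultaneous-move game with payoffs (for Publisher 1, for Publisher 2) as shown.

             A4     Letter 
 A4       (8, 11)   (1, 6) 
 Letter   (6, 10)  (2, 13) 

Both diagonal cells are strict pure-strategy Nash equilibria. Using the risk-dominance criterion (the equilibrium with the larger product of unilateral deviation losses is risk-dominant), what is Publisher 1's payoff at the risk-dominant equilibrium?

At both A4: Publisher 1 loses 8 − 6 = 2 by deviating; Publisher 2 loses 11 − 6 = 5. Product = 2·5 = 10.
At both Letter: Publisher 1 loses 2 − 1 = 1 by deviating; Publisher 2 loses 13 − 10 = 3. Product = 1·3 = 3.
10 > 3, so both A4 is risk-dominant. Publisher 1's payoff there is 8.

8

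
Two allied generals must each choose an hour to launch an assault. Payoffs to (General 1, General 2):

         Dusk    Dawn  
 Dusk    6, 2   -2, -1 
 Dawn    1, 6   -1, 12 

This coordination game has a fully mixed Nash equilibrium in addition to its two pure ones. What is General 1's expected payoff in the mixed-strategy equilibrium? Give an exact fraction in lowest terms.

General 2 mixes with probability q on Dusk, chosen so General 1 is indifferent: 6q + (-2)(1−q) = 1q + (-1)(1−q) gives q = 1/6.
General 1's expected payoff (from either row, since indifferent) is 6·1/6 + (-2)·5/6 = -2/3.

-2/3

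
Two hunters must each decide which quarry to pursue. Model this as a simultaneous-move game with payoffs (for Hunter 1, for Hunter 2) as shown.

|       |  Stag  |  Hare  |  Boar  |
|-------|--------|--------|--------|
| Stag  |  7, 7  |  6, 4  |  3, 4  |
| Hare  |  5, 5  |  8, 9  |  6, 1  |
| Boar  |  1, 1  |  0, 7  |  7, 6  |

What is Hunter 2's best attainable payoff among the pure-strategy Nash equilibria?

9

Both Stag is a pure NE (Hunter 1: 7 ≥ 5; Hunter 2: 7 ≥ 4). Hunter 2 gets 7.
Both Hare is a pure NE (Hunter 1: 8 ≥ 6; Hunter 2: 9 ≥ 5). Hunter 2 gets 9.
Every other cell has a profitable deviation for at least one player. Highest of {7, 9} is 9.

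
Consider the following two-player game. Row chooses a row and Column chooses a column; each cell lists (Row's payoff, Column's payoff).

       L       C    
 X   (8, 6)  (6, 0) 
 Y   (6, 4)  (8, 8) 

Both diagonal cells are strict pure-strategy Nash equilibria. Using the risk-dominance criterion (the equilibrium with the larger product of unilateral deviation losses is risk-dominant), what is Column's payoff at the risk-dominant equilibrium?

6

At (X, L): Row loses 8 − 6 = 2 by deviating; Column loses 6 − 0 = 6. Product = 2·6 = 12.
At (Y, C): Row loses 8 − 6 = 2 by deviating; Column loses 8 − 4 = 4. Product = 2·4 = 8.
12 > 8, so (X, L) is risk-dominant. Column's payoff there is 6.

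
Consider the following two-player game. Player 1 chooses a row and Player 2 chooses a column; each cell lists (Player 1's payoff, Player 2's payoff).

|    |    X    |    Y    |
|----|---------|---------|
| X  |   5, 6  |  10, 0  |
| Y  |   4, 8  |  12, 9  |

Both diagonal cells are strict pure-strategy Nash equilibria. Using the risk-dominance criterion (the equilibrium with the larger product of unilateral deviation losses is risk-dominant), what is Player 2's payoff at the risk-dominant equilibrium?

At both X: Player 1 loses 5 − 4 = 1 by deviating; Player 2 loses 6 − 0 = 6. Product = 1·6 = 6.
At both Y: Player 1 loses 12 − 10 = 2 by deviating; Player 2 loses 9 − 8 = 1. Product = 2·1 = 2.
6 > 2, so both X is risk-dominant. Player 2's payoff there is 6.

6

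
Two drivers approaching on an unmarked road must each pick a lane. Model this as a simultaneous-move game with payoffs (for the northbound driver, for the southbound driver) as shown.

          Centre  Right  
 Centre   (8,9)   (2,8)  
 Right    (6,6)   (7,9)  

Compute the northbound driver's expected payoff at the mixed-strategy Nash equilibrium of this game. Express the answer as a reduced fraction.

The southbound driver mixes with probability q on Centre, chosen so the northbound driver is indifferent: 8q + 2(1−q) = 6q + 7(1−q) gives q = 5/7.
The northbound driver's expected payoff (from either row, since indifferent) is 8·5/7 + 2·2/7 = 44/7.

44/7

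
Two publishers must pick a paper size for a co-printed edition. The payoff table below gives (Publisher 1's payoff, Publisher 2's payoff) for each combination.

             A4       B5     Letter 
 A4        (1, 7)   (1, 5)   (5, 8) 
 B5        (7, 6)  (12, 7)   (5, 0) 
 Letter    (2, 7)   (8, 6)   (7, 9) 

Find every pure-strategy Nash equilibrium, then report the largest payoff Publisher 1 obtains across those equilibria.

12

Both B5 is a pure NE (Publisher 1: 12 ≥ 8; Publisher 2: 7 ≥ 6). Publisher 1 gets 12.
Both Letter is a pure NE (Publisher 1: 7 ≥ 5; Publisher 2: 9 ≥ 7). Publisher 1 gets 7.
Every other cell has a profitable deviation for at least one player. Highest of {12, 7} is 12.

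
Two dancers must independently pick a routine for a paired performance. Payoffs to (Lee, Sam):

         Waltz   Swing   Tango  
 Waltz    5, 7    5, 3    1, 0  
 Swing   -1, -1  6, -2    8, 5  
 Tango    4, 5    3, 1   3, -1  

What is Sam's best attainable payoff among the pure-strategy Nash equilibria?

Both Waltz is a pure NE (Lee: 5 ≥ 4; Sam: 7 ≥ 3). Sam gets 7.
(Swing, Tango) is a pure NE (Lee: 8 ≥ 3; Sam: 5 ≥ -1). Sam gets 5.
Every other cell has a profitable deviation for at least one player. Highest of {7, 5} is 7.

7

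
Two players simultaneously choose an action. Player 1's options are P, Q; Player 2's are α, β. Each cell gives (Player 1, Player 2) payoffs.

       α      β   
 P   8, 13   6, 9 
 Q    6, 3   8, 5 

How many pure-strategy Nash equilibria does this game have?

(P, α): Player 1 gets 8 (best alternative 6); Player 2 gets 13 (best alternative 9). Neither deviates — NE.
(Q, β): Player 1 gets 8 (best alternative 6); Player 2 gets 5 (best alternative 3). Neither deviates — NE.
(P, β) is not a NE: Player 1 would switch to Q (8 > 6).
No other cell survives both best-response checks, so there are 2 pure NE.

2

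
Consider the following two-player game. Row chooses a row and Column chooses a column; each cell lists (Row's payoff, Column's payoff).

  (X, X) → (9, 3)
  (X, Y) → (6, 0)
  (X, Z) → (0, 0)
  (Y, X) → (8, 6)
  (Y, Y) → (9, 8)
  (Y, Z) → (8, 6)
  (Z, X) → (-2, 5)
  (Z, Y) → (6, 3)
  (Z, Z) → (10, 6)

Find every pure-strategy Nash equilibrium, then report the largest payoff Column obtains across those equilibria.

Both X is a pure NE (Row: 9 ≥ 8; Column: 3 ≥ 0). Column gets 3.
Both Y is a pure NE (Row: 9 ≥ 6; Column: 8 ≥ 6). Column gets 8.
Both Z is a pure NE (Row: 10 ≥ 8; Column: 6 ≥ 5). Column gets 6.
Every other cell has a profitable deviation for at least one player. Highest of {3, 8, 6} is 8.

8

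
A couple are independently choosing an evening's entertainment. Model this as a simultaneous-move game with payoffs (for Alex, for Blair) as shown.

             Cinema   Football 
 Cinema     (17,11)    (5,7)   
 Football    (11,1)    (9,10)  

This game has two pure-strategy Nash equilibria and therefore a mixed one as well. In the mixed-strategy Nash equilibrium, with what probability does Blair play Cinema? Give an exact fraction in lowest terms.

Blair's mix q on Cinema must make Alex indifferent between Cinema and Football.
Alex's payoff from Cinema: 17q + 5(1−q). From Football: 11q + 9(1−q).
Set equal: 6q = 4(1−q) → q = 4/10 = 2/5.

2/5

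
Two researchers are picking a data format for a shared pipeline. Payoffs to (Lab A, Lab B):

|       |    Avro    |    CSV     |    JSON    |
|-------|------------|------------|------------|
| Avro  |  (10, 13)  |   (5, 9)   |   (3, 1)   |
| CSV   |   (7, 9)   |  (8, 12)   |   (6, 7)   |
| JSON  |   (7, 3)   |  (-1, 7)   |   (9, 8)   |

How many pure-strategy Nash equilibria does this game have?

Both Avro: Lab A gets 10 (best alternative 7); Lab B gets 13 (best alternative 9). Neither deviates — NE.
Both CSV: Lab A gets 8 (best alternative 5); Lab B gets 12 (best alternative 9). Neither deviates — NE.
Both JSON: Lab A gets 9 (best alternative 6); Lab B gets 8 (best alternative 7). Neither deviates — NE.
(JSON, Avro) is not a NE: Lab A would switch to Avro (10 > 7).
No other cell survives both best-response checks, so there are 3 pure NE.

3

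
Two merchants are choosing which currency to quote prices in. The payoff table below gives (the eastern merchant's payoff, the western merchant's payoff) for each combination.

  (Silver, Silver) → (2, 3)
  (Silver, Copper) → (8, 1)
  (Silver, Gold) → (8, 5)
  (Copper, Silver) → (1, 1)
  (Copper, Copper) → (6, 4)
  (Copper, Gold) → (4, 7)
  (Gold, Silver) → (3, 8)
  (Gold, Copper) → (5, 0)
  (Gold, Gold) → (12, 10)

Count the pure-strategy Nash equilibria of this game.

Both Gold: the eastern merchant gets 12 (best alternative 8); the western merchant gets 10 (best alternative 8). Neither deviates — NE.
Both Copper is not a NE: the eastern merchant would switch to Silver (8 > 6).
No other cell survives both best-response checks, so there is 1 pure NE.

1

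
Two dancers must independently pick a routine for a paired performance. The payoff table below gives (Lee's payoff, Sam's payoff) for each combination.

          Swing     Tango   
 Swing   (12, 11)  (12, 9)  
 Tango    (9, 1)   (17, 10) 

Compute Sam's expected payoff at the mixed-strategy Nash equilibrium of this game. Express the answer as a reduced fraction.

101/11

Lee mixes with probability p on Swing, chosen so Sam is indifferent: 11p + 1(1−p) = 9p + 10(1−p) gives p = 9/11.
Sam's expected payoff is 11·9/11 + 1·2/11 = 101/11.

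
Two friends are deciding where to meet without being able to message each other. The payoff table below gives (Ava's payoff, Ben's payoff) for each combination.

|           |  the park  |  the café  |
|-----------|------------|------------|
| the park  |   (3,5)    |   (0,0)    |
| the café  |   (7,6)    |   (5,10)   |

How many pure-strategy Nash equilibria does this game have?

Both the café: Ava gets 5 (best alternative 0); Ben gets 10 (best alternative 6). Neither deviates — NE.
Both the park is not a NE: Ava would switch to the café (7 > 3).
No other cell survives both best-response checks, so there is 1 pure NE.

1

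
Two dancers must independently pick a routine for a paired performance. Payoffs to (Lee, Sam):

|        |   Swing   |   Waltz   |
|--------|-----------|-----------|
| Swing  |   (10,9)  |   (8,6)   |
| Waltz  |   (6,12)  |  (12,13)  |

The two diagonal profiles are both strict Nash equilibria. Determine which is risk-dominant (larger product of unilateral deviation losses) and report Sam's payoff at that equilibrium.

At both Swing: Lee loses 10 − 6 = 4 by deviating; Sam loses 9 − 6 = 3. Product = 4·3 = 12.
At both Waltz: Lee loses 12 − 8 = 4 by deviating; Sam loses 13 − 12 = 1. Product = 4·1 = 4.
12 > 4, so both Swing is risk-dominant. Sam's payoff there is 9.

9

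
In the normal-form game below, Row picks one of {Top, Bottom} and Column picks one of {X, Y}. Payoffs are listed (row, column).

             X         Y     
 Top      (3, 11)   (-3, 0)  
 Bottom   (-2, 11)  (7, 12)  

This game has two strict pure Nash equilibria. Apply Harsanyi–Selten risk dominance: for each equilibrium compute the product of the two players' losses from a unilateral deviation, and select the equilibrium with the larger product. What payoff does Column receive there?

11

At (Top, X): Row loses 3 − (-2) = 5 by deviating; Column loses 11 − 0 = 11. Product = 5·11 = 55.
At (Bottom, Y): Row loses 7 − (-3) = 10 by deviating; Column loses 12 − 11 = 1. Product = 10·1 = 10.
55 > 10, so (Top, X) is risk-dominant. Column's payoff there is 11.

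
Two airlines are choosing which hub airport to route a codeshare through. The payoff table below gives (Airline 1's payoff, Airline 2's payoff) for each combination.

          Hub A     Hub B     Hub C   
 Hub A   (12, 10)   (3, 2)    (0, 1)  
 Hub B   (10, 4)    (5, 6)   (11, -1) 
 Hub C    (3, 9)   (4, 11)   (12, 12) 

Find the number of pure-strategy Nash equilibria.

3

Both Hub A: Airline 1 gets 12 (best alternative 10); Airline 2 gets 10 (best alternative 2). Neither deviates — NE.
Both Hub B: Airline 1 gets 5 (best alternative 4); Airline 2 gets 6 (best alternative 4). Neither deviates — NE.
Both Hub C: Airline 1 gets 12 (best alternative 11); Airline 2 gets 12 (best alternative 11). Neither deviates — NE.
(Hub A, Hub B) is not a NE: Airline 1 would switch to Hub B (5 > 3).
No other cell survives both best-response checks, so there are 3 pure NE.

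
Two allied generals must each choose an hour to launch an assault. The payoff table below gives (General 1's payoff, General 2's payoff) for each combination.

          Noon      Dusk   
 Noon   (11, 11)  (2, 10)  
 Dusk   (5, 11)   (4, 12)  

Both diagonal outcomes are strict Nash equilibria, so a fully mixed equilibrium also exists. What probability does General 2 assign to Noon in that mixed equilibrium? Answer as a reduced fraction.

General 2's mix q on Noon must make General 1 indifferent between Noon and Dusk.
General 1's payoff from Noon: 11q + 2(1−q). From Dusk: 5q + 4(1−q).
Set equal: 6q = 2(1−q) → q = 2/8 = 1/4.

1/4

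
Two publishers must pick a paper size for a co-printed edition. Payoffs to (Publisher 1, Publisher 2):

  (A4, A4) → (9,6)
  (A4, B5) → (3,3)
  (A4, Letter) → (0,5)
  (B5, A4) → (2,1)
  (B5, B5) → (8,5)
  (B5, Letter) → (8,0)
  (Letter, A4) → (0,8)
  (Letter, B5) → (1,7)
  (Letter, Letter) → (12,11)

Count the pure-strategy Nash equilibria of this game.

3

Both A4: Publisher 1 gets 9 (best alternative 2); Publisher 2 gets 6 (best alternative 5). Neither deviates — NE.
Both B5: Publisher 1 gets 8 (best alternative 3); Publisher 2 gets 5 (best alternative 1). Neither deviates — NE.
Both Letter: Publisher 1 gets 12 (best alternative 8); Publisher 2 gets 11 (best alternative 8). Neither deviates — NE.
(A4, B5) is not a NE: Publisher 1 would switch to B5 (8 > 3).
No other cell survives both best-response checks, so there are 3 pure NE.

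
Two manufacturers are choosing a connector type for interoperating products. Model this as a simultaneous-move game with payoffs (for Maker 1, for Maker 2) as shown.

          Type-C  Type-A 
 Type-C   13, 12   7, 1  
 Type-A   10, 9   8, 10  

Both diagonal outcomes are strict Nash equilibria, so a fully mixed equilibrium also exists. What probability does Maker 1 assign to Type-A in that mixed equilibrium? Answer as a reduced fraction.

11/12

Maker 1's mix p on Type-C must make Maker 2 indifferent between Type-C and Type-A.
Maker 2's payoff from Type-C: 12p + 9(1−p). From Type-A: 1p + 10(1−p).
Set equal: 11p = 1(1−p) → p = 1/12.
Probability on Type-A is 1 − 1/12 = 11/12.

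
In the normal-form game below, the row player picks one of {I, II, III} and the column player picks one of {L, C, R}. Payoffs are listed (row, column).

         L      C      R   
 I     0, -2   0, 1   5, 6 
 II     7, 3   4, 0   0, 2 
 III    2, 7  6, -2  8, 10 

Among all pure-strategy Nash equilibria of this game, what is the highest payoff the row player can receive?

(II, L) is a pure NE (the row player: 7 ≥ 2; the column player: 3 ≥ 2). The row player gets 7.
(III, R) is a pure NE (the row player: 8 ≥ 5; the column player: 10 ≥ 7). The row player gets 8.
Every other cell has a profitable deviation for at least one player. Highest of {7, 8} is 8.

8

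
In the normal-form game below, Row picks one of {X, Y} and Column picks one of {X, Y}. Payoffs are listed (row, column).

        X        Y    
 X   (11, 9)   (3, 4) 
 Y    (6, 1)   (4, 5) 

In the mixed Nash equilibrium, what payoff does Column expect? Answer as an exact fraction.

41/9

Row mixes with probability p on X, chosen so Column is indifferent: 9p + 1(1−p) = 4p + 5(1−p) gives p = 4/9.
Column's expected payoff is 9·4/9 + 1·5/9 = 41/9.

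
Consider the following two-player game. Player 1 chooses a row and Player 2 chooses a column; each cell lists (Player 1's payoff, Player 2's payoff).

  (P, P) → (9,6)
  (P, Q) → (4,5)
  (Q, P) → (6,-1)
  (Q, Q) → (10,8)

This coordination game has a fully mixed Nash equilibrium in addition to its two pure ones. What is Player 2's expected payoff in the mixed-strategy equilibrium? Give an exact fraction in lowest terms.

53/10

Player 1 mixes with probability p on P, chosen so Player 2 is indifferent: 6p + (-1)(1−p) = 5p + 8(1−p) gives p = 9/10.
Player 2's expected payoff is 6·9/10 + (-1)·1/10 = 53/10.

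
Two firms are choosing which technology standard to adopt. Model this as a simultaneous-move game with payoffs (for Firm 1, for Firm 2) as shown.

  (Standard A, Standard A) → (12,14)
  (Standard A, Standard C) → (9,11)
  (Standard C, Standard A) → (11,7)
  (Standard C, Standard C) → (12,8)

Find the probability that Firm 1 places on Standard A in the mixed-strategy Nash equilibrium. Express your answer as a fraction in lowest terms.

1/4

Firm 1's mix p on Standard A must make Firm 2 indifferent between Standard A and Standard C.
Firm 2's payoff from Standard A: 14p + 7(1−p). From Standard C: 11p + 8(1−p).
Set equal: 3p = 1(1−p) → p = 1/4.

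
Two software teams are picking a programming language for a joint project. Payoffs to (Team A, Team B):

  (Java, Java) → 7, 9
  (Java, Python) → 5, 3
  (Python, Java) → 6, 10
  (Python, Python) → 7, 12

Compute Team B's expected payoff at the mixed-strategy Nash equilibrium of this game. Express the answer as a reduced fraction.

39/4

Team A mixes with probability p on Java, chosen so Team B is indifferent: 9p + 10(1−p) = 3p + 12(1−p) gives p = 1/4.
Team B's expected payoff is 9·1/4 + 10·3/4 = 39/4.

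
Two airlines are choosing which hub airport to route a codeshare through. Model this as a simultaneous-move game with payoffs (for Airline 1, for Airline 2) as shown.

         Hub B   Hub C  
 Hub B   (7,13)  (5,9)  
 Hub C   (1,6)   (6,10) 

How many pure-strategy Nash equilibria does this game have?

Both Hub B: Airline 1 gets 7 (best alternative 1); Airline 2 gets 13 (best alternative 9). Neither deviates — NE.
Both Hub C: Airline 1 gets 6 (best alternative 5); Airline 2 gets 10 (best alternative 6). Neither deviates — NE.
(Hub B, Hub C) is not a NE: Airline 1 would switch to Hub C (6 > 5).
No other cell survives both best-response checks, so there are 2 pure NE.

2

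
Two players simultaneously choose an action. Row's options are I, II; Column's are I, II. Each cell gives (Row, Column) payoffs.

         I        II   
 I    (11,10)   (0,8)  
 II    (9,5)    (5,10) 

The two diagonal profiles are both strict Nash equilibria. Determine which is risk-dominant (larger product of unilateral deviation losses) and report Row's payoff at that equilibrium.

5

At both I: Row loses 11 − 9 = 2 by deviating; Column loses 10 − 8 = 2. Product = 2·2 = 4.
At both II: Row loses 5 − 0 = 5 by deviating; Column loses 10 − 5 = 5. Product = 5·5 = 25.
25 > 4, so both II is risk-dominant. Row's payoff there is 5.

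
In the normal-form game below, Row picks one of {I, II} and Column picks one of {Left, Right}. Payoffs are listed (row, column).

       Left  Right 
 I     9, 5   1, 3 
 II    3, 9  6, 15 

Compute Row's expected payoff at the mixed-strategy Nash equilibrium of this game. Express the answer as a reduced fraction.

Column mixes with probability q on Left, chosen so Row is indifferent: 9q + 1(1−q) = 3q + 6(1−q) gives q = 5/11.
Row's expected payoff (from either row, since indifferent) is 9·5/11 + 1·6/11 = 51/11.

51/11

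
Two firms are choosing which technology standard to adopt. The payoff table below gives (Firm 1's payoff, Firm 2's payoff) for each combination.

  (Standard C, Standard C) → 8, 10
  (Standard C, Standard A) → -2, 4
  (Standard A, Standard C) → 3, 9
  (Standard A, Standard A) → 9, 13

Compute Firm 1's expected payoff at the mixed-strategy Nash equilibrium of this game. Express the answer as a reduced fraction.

39/8

Firm 2 mixes with probability q on Standard C, chosen so Firm 1 is indifferent: 8q + (-2)(1−q) = 3q + 9(1−q) gives q = 11/16.
Firm 1's expected payoff (from either row, since indifferent) is 8·11/16 + (-2)·5/16 = 39/8.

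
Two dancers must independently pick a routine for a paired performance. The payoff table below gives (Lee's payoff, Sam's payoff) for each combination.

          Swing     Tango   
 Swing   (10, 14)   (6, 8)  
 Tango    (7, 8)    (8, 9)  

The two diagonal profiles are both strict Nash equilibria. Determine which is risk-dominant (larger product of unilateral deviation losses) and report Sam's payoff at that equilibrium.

14

At both Swing: Lee loses 10 − 7 = 3 by deviating; Sam loses 14 − 8 = 6. Product = 3·6 = 18.
At both Tango: Lee loses 8 − 6 = 2 by deviating; Sam loses 9 − 8 = 1. Product = 2·1 = 2.
18 > 2, so both Swing is risk-dominant. Sam's payoff there is 14.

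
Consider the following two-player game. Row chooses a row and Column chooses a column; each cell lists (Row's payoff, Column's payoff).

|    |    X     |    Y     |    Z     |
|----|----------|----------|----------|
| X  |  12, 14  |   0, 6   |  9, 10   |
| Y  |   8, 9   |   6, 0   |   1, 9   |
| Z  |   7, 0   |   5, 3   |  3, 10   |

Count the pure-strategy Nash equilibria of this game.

Both X: Row gets 12 (best alternative 8); Column gets 14 (best alternative 10). Neither deviates — NE.
Both Y is not a NE: Column would switch to X (9 > 0).
No other cell survives both best-response checks, so there is 1 pure NE.

1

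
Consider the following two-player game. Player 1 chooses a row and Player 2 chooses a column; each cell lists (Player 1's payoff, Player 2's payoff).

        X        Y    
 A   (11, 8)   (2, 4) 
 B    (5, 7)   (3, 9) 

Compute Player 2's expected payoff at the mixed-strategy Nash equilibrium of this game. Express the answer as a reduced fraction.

Player 1 mixes with probability p on A, chosen so Player 2 is indifferent: 8p + 7(1−p) = 4p + 9(1−p) gives p = 1/3.
Player 2's expected payoff is 8·1/3 + 7·2/3 = 22/3.

22/3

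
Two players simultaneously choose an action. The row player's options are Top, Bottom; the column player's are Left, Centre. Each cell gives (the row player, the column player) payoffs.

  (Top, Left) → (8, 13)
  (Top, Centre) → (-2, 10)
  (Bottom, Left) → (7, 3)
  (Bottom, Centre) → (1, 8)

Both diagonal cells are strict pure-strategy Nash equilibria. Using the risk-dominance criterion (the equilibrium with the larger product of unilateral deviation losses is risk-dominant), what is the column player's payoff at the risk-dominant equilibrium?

8

At (Top, Left): the row player loses 8 − 7 = 1 by deviating; the column player loses 13 − 10 = 3. Product = 1·3 = 3.
At (Bottom, Centre): the row player loses 1 − (-2) = 3 by deviating; the column player loses 8 − 3 = 5. Product = 3·5 = 15.
15 > 3, so (Bottom, Centre) is risk-dominant. The column player's payoff there is 8.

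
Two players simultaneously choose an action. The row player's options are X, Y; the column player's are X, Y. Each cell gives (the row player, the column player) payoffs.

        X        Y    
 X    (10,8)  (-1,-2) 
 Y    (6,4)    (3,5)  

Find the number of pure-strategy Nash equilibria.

Both X: the row player gets 10 (best alternative 6); the column player gets 8 (best alternative -2). Neither deviates — NE.
Both Y: the row player gets 3 (best alternative -1); the column player gets 5 (best alternative 4). Neither deviates — NE.
(Y, X) is not a NE: the row player would switch to X (10 > 6).
No other cell survives both best-response checks, so there are 2 pure NE.

2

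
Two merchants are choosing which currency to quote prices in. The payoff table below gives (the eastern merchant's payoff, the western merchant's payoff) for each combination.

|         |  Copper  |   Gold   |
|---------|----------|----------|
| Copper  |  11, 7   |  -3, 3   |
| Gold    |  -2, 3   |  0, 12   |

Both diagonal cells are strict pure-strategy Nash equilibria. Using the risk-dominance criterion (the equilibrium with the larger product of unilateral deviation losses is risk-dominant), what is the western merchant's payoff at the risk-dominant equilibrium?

At both Copper: the eastern merchant loses 11 − (-2) = 13 by deviating; the western merchant loses 7 − 3 = 4. Product = 13·4 = 52.
At both Gold: the eastern merchant loses 0 − (-3) = 3 by deviating; the western merchant loses 12 − 3 = 9. Product = 3·9 = 27.
52 > 27, so both Copper is risk-dominant. The western merchant's payoff there is 7.

7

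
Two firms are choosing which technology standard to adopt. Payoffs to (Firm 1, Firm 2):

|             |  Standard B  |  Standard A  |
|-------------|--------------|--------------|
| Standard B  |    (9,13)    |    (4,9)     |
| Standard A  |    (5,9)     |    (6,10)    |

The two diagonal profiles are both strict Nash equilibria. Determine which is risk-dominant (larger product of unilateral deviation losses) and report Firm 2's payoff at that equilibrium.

13

At both Standard B: Firm 1 loses 9 − 5 = 4 by deviating; Firm 2 loses 13 − 9 = 4. Product = 4·4 = 16.
At both Standard A: Firm 1 loses 6 − 4 = 2 by deviating; Firm 2 loses 10 − 9 = 1. Product = 2·1 = 2.
16 > 2, so both Standard B is risk-dominant. Firm 2's payoff there is 13.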